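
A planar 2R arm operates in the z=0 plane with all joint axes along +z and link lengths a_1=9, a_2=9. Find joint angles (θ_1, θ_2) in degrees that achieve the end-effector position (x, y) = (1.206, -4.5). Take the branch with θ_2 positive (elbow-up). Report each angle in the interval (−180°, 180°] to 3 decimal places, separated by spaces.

-149.997 150.000

cos θ_2 = (21.7044−9²−9²)/(2·9·9) = -0.8660; θ_2 = 149.9996° (elbow-up)
β = atan2(-4.5000,1.2060) = -74.9973°; ψ = atan2(4.5001,1.2058) = 74.9998°
θ_1 = β − ψ = -149.9971°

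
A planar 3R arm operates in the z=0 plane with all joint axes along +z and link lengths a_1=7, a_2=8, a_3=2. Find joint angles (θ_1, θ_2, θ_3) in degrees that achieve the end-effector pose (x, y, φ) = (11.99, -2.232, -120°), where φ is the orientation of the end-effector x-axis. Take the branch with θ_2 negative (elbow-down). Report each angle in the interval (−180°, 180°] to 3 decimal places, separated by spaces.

wrist centre = target − a_3·(cos φ, sin φ) = (12.9900, -0.4999)
cos θ_2 = (168.9900−7²−8²)/(2·7·8) = 0.4999; θ_2 = -60.0059° (elbow-down)
β = atan2(-0.4999,12.9900) = -2.2041°; ψ = atan2(-6.9286,10.9993) = -32.2074°
θ_1 = β − ψ = 30.0034°
θ_3 = φ − θ_1 − θ_2 = -89.9975° (wrapped to (-180°,180°])

30.003 -60.006 -89.997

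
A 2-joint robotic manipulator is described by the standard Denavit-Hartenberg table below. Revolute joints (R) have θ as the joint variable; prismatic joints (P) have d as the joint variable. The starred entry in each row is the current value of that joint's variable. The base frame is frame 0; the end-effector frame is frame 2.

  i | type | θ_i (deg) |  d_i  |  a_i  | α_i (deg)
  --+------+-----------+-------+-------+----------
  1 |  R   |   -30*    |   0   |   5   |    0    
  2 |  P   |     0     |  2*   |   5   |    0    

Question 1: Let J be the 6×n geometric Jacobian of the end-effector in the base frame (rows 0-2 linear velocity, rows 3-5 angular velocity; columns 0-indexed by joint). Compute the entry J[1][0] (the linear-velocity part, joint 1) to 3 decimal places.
8.660

axis z_0 = ẑ; lever o_n−o_0 = (8.6603,-5.0000,2.0000)
cross product → J_v[:, 0] = (5.0000,8.6603,-0.0000)
J_ω[:, 0] = z_0
entry J[1][0] = 8.6603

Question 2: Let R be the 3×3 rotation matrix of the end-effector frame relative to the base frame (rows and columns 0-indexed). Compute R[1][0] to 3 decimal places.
-0.500

End-effector x-axis (col 0 of R) = (0.8660,-0.5000,0.0000)
R[1][0] = -0.5000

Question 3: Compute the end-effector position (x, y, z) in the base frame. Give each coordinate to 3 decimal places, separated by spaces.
8.660 -5.000 2.000

after link 1: o_1 = (4.3301, -2.5000, 0.0000)
after link 2: o_2 = (8.6603, -5.0000, 2.0000)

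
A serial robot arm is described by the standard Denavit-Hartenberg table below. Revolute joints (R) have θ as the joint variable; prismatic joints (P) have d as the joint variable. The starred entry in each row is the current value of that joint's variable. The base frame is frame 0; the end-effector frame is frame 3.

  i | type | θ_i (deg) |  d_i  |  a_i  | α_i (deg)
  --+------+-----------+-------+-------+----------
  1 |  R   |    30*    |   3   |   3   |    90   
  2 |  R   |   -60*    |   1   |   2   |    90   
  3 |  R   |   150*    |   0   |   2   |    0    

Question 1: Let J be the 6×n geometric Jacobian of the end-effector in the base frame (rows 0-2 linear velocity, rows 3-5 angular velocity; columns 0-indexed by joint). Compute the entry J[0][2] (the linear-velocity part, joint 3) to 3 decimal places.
axis z_2 = (-0.7500,-0.4330,-0.5000); lever o_n−o_2 = (-0.2500,-1.2990,1.5000)
cross product → J_v[:, 2] = (-1.2990,1.2500,0.8660)
J_ω[:, 2] = z_2
entry J[0][2] = -1.2990

-1.299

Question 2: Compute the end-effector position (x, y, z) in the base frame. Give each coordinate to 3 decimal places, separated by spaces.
3.714 -0.165 2.768

after link 1: o_1 = (2.5981, 1.5000, 3.0000)
after link 2: o_2 = (3.9641, 1.1340, 1.2679)
after link 3: o_3 = (3.7141, -0.1651, 2.7679)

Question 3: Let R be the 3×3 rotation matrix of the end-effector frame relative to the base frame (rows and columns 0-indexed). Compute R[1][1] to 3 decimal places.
0.625

End-effector y-axis (col 1 of R) = (-0.6495,0.6250,0.4330)
R[1][1] = 0.6250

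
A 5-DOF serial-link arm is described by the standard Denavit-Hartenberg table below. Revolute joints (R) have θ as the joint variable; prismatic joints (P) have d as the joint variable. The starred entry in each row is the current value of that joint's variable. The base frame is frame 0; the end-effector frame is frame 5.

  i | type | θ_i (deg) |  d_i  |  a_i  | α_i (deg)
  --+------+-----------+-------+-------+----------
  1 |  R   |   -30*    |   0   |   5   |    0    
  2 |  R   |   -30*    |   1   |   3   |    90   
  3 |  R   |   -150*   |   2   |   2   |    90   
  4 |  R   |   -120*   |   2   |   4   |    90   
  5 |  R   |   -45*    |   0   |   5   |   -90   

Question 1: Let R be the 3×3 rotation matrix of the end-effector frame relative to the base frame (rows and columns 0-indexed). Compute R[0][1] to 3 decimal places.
End-effector y-axis (col 1 of R) = (0.0580,0.8995,-0.4330)
R[0][1] = 0.0580

0.058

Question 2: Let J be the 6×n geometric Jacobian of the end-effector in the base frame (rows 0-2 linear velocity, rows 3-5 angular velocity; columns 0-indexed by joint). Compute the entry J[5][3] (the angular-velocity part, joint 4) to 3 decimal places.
axis z_3 = (-0.2500,0.4330,0.8660); lever o_n−o_3 = (7.6670,-0.2277,0.5541)
cross product → J_v[:, 3] = (0.4372,6.7784,-3.2630)
J_ω[:, 3] = z_3
entry J[5][3] = 0.8660

0.866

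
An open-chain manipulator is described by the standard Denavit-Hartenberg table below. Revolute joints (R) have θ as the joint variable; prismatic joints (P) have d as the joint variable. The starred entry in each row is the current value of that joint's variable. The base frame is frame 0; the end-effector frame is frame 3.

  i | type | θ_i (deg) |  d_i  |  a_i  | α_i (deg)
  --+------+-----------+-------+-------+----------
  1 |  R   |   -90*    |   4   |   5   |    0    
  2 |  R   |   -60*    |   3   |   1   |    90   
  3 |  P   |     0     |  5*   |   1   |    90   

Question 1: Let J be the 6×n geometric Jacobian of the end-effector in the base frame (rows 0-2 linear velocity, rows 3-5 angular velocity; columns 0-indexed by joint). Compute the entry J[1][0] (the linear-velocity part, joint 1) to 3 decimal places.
axis z_0 = ẑ; lever o_n−o_0 = (-4.2321,-1.6699,7.0000)
cross product → J_v[:, 0] = (1.6699,-4.2321,0.0000)
J_ω[:, 0] = z_0
entry J[1][0] = -4.2321

-4.232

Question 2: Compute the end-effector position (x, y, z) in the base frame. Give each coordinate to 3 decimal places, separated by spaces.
after link 1: o_1 = (0.0000, -5.0000, 4.0000)
after link 2: o_2 = (-0.8660, -5.5000, 7.0000)
after link 3: o_3 = (-4.2321, -1.6699, 7.0000)

-4.232 -1.670 7.000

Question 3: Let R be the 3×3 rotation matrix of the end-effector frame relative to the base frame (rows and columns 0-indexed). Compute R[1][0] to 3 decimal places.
-0.500

End-effector x-axis (col 0 of R) = (-0.8660,-0.5000,0.0000)
R[1][0] = -0.5000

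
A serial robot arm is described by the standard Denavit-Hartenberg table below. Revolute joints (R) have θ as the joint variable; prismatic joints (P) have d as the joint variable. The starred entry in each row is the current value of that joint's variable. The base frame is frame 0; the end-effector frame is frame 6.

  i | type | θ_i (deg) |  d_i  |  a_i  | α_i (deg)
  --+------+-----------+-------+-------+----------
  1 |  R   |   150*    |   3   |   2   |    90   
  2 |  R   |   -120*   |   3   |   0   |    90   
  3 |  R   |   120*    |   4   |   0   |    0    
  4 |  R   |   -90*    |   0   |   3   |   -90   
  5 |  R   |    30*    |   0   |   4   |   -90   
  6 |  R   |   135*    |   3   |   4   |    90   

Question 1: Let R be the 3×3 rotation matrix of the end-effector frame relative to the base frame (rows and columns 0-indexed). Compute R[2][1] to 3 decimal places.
End-effector y-axis (col 1 of R) = (-0.9620,0.2667,-0.0580)
R[2][1] = -0.0580

-0.058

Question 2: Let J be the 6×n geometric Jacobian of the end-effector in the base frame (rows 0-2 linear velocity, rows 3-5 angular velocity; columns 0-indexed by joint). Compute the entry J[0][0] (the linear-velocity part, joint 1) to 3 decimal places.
-1.314

axis z_0 = ẑ; lever o_n−o_0 = (1.3393,1.3142,0.2974)
cross product → J_v[:, 0] = (-1.3142,1.3393,0.0000)
J_ω[:, 0] = z_0
entry J[0][0] = -1.3142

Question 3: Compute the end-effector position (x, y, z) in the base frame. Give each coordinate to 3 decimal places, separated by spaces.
after link 1: o_1 = (-1.7321, 1.0000, 3.0000)
after link 2: o_2 = (-0.2321, 3.5981, 3.0000)
after link 3: o_3 = (2.7679, 1.8660, 5.0000)
after link 4: o_4 = (4.6429, 2.5155, 2.7500)
after link 5: o_5 = (5.3080, 4.1316, -0.8481)
after link 6: o_6 = (1.3393, 1.3142, 0.2974)

1.339 1.314 0.297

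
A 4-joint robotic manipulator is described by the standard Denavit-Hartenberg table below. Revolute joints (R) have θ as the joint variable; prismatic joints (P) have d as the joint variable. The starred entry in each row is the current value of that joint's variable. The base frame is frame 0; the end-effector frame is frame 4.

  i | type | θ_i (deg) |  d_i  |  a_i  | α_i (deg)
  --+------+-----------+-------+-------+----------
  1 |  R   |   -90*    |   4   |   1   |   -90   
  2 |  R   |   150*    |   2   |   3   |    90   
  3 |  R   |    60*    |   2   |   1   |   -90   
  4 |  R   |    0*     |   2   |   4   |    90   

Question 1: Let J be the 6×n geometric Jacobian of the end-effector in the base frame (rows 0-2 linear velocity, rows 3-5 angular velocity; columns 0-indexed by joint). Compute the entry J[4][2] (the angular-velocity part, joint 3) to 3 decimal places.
axis z_2 = (0.0000,-0.5000,-0.8660); lever o_n−o_2 = (5.3301,-0.3349,-2.1160)
cross product → J_v[:, 2] = (0.7679,-4.6160,2.6651)
J_ω[:, 2] = z_2
entry J[4][2] = -0.5000

-0.500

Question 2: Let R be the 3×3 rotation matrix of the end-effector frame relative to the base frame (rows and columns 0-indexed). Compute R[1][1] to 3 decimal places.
End-effector y-axis (col 1 of R) = (0.5000,-0.7500,0.4330)
R[1][1] = -0.7500

-0.750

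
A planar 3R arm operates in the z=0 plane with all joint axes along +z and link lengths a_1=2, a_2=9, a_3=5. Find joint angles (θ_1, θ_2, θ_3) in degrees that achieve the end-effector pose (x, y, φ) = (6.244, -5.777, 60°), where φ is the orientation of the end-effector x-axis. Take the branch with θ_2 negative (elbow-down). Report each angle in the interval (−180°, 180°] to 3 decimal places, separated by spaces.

-44.983 -30.017 135.000

wrist centre = target − a_3·(cos φ, sin φ) = (3.7440, -10.1071)
cos θ_2 = (116.1716−2²−9²)/(2·2·9) = 0.8659; θ_2 = -30.0171° (elbow-down)
β = atan2(-10.1071,3.7440) = -69.6738°; ψ = atan2(-4.5023,9.7929) = -24.6908°
θ_1 = β − ψ = -44.9830°
θ_3 = φ − θ_1 − θ_2 = 135.0000° (wrapped to (-180°,180°])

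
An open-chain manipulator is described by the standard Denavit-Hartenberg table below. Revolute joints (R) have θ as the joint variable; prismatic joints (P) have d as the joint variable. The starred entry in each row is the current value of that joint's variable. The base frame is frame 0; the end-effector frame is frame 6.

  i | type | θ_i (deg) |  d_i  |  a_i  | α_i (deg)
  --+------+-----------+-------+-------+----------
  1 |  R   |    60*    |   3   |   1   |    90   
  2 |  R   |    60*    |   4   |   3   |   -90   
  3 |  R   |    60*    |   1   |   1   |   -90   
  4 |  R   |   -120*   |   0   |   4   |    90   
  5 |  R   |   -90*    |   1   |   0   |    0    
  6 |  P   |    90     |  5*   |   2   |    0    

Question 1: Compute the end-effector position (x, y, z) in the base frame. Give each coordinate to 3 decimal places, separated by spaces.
7.828 -6.906 4.080

after link 1: o_1 = (0.5000, 0.8660, 3.0000)
after link 2: o_2 = (4.7141, 0.1651, 5.5981)
after link 3: o_3 = (3.6561, 0.0646, 6.5311)
after link 4: o_4 = (3.4061, -3.8325, 7.3971)
after link 5: o_5 = (4.1639, -4.0200, 6.7721)
after link 6: o_6 = (7.8277, -6.9061, 4.0801)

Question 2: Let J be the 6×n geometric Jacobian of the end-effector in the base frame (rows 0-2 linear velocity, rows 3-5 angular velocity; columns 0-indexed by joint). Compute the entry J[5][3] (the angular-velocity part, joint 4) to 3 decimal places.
-0.750

axis z_3 = (-0.6495,-0.1250,-0.7500); lever o_n−o_3 = (4.1716,-6.9707,-2.4510)
cross product → J_v[:, 3] = (-4.9216,-4.7207,5.0490)
J_ω[:, 3] = z_3
entry J[5][3] = -0.7500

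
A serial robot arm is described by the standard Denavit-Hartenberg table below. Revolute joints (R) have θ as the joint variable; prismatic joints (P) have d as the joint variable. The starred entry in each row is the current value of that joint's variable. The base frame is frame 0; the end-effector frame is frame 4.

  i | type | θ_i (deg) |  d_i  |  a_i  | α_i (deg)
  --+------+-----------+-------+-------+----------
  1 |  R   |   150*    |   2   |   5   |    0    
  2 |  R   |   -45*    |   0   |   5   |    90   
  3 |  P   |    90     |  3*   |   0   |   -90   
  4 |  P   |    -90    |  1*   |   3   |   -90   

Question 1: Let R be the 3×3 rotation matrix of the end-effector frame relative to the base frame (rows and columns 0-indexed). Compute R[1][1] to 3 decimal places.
0.966

End-effector y-axis (col 1 of R) = (-0.2588,0.9659,-0.0000)
R[1][1] = 0.9659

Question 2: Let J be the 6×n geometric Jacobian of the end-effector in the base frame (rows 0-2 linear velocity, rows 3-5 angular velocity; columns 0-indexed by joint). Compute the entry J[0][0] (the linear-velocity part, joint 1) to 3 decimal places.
-7.917

axis z_0 = ẑ; lever o_n−o_0 = (0.4302,7.9166,2.0000)
cross product → J_v[:, 0] = (-7.9166,0.4302,0.0000)
J_ω[:, 0] = z_0
entry J[0][0] = -7.9166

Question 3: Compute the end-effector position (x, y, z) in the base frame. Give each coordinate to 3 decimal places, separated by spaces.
0.430 7.917 2.000

after link 1: o_1 = (-4.3301, 2.5000, 2.0000)
after link 2: o_2 = (-5.6242, 7.3296, 2.0000)
after link 3: o_3 = (-2.7264, 8.1061, 2.0000)
after link 4: o_4 = (0.4302, 7.9166, 2.0000)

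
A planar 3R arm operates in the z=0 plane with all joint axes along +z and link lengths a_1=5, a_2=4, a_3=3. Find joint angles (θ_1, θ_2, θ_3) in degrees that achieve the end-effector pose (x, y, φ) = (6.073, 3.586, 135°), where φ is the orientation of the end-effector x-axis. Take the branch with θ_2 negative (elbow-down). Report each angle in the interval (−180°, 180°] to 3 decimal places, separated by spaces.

29.992 -44.984 149.992

wrist centre = target − a_3·(cos φ, sin φ) = (8.1943, 1.4647)
cos θ_2 = (69.2922−5²−4²)/(2·5·4) = 0.7073; θ_2 = -44.9840° (elbow-down)
β = atan2(1.4647,8.1943) = 10.1342°; ψ = atan2(-2.8276,7.8292) = -19.8579°
θ_1 = β − ψ = 29.9921°
θ_3 = φ − θ_1 − θ_2 = 149.9918° (wrapped to (-180°,180°])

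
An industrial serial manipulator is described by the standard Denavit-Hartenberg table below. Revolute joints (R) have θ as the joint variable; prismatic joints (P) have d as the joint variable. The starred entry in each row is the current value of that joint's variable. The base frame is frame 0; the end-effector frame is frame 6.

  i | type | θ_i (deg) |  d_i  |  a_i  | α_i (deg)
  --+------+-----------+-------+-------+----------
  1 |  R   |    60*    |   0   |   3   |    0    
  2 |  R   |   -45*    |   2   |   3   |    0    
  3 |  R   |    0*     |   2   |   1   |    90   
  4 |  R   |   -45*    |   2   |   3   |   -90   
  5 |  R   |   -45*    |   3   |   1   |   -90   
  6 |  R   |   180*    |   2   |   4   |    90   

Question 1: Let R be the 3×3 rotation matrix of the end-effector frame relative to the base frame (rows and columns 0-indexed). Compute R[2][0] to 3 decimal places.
End-effector x-axis (col 0 of R) = (-0.6660,0.5536,0.5000)
R[2][0] = 0.5000

0.500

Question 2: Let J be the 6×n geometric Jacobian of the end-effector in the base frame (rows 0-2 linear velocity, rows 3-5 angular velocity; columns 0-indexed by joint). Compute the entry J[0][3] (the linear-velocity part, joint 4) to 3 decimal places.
axis z_3 = (0.2588,-0.9659,0.0000); lever o_n−o_3 = (3.2177,2.4519,0.5000)
cross product → J_v[:, 3] = (-0.4830,-0.1294,3.7426)
J_ω[:, 3] = z_3
entry J[0][3] = -0.4830

-0.483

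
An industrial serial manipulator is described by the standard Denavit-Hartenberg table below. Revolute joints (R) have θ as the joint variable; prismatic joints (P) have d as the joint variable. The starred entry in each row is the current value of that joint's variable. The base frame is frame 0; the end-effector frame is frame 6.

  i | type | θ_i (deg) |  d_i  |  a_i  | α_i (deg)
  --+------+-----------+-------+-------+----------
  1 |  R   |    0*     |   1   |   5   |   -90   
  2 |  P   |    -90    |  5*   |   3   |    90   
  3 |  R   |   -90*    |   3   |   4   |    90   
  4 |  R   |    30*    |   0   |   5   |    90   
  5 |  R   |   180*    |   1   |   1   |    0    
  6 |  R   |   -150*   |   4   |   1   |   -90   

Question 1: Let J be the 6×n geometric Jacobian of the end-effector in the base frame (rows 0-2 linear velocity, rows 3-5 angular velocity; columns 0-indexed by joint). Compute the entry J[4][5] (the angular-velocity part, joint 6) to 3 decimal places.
-0.500

axis z_5 = (0.8660,-0.5000,-0.0000); lever o_n−o_5 = (3.0311,-2.7500,-0.5000)
cross product → J_v[:, 5] = (0.2500,0.4330,-0.8660)
J_ω[:, 5] = z_5
entry J[4][5] = -0.5000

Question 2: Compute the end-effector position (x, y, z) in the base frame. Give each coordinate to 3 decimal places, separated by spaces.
3.897 -5.714 3.500

after link 1: o_1 = (5.0000, 0.0000, 1.0000)
after link 2: o_2 = (5.0000, 5.0000, 4.0000)
after link 3: o_3 = (2.0000, 1.0000, 4.0000)
after link 4: o_4 = (-0.5000, -3.3301, 4.0000)
after link 5: o_5 = (0.8660, -2.9641, 4.0000)
after link 6: o_6 = (3.8971, -5.7141, 3.5000)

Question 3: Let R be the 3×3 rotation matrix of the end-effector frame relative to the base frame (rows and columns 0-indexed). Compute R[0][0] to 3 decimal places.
End-effector x-axis (col 0 of R) = (-0.4330,-0.7500,-0.5000)
R[0][0] = -0.4330

-0.433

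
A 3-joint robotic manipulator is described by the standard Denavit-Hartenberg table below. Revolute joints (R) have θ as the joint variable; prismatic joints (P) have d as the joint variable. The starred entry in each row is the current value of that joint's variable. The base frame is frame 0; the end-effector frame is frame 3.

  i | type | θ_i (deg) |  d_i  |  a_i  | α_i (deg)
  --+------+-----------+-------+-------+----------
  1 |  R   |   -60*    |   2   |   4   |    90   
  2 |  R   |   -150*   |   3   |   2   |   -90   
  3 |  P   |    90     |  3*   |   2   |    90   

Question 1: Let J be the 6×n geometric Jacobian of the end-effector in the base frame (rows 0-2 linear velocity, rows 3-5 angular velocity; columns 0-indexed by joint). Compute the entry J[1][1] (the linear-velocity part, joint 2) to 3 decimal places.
axis z_1 = (-0.8660,-0.5000,0.0000); lever o_n−o_1 = (-0.9821,-0.2990,-3.5981)
cross product → J_v[:, 1] = (1.7990,-3.1160,-0.2321)
J_ω[:, 1] = z_1
entry J[1][1] = -3.1160

-3.116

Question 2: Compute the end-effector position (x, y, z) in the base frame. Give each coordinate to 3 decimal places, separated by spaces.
1.018 -3.763 -1.598

after link 1: o_1 = (2.0000, -3.4641, 2.0000)
after link 2: o_2 = (-1.4641, -3.4641, 1.0000)
after link 3: o_3 = (1.0179, -3.7631, -1.5981)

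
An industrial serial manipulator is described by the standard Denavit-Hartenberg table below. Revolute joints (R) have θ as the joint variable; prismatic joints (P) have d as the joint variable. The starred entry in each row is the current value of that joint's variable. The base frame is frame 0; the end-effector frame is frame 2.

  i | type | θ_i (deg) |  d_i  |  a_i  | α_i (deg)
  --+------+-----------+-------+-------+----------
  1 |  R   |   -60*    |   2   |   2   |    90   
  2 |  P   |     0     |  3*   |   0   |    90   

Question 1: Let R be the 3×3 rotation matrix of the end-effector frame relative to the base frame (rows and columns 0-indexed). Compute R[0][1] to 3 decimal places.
End-effector y-axis (col 1 of R) = (-0.8660,-0.5000,0.0000)
R[0][1] = -0.8660

-0.866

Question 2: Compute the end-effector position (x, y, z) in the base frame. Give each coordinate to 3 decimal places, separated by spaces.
after link 1: o_1 = (1.0000, -1.7321, 2.0000)
after link 2: o_2 = (-1.5981, -3.2321, 2.0000)

-1.598 -3.232 2.000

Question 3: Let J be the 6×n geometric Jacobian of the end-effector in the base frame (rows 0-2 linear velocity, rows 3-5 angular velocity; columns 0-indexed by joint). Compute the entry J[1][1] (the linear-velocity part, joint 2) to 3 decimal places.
-0.500

prismatic axis z_1 = (-0.8660,-0.5000,0.0000)
J_v[:, 1] = z_1; J_ω[:, 1] = (0,0,0)
entry J[1][1] = -0.5000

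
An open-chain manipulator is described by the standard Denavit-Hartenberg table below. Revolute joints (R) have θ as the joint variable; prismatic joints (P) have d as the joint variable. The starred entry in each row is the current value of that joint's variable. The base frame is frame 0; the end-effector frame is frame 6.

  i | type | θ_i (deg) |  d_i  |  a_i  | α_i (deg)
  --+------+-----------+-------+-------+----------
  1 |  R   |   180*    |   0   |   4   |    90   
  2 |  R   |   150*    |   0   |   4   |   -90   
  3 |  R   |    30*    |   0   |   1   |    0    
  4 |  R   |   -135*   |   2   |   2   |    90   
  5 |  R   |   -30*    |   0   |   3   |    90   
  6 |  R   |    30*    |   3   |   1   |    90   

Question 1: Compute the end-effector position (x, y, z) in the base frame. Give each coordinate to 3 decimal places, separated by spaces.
-2.332 3.088 3.886

after link 1: o_1 = (-4.0000, 0.0000, 0.0000)
after link 2: o_2 = (-0.5359, -0.0000, 2.0000)
after link 3: o_3 = (0.2141, -0.5000, 2.4330)
after link 4: o_4 = (0.7658, 1.4319, 0.4421)
after link 5: o_5 = (-0.5665, 3.9414, 1.4050)
after link 6: o_6 = (-2.3322, 3.0875, 3.8855)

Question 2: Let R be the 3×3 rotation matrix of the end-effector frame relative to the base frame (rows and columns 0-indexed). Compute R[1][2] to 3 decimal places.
0.642

End-effector z-axis (col 2 of R) = (0.5024,0.6424,0.5787)
R[1][2] = 0.6424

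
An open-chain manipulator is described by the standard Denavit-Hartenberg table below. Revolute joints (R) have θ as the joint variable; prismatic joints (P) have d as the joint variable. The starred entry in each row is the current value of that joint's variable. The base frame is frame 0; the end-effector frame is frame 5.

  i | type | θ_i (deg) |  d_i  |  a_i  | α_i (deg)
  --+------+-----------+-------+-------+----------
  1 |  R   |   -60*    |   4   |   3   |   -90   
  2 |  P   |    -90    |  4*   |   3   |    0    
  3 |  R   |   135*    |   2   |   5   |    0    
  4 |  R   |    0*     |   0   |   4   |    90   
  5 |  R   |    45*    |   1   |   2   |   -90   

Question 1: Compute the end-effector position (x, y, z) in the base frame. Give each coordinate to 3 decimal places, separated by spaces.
after link 1: o_1 = (1.5000, -2.5981, 4.0000)
after link 2: o_2 = (4.9641, -0.5981, 7.0000)
after link 3: o_3 = (8.4639, -2.6599, 3.4645)
after link 4: o_4 = (9.8781, -5.1094, 0.6360)
after link 5: o_5 = (11.9564, -5.8807, 0.3431)

11.956 -5.881 0.343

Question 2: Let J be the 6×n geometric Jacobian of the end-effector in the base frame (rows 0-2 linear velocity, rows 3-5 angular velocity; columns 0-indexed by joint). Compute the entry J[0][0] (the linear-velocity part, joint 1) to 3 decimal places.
axis z_0 = ẑ; lever o_n−o_0 = (11.9564,-5.8807,0.3431)
cross product → J_v[:, 0] = (5.8807,11.9564,-0.0000)
J_ω[:, 0] = z_0
entry J[0][0] = 5.8807

5.881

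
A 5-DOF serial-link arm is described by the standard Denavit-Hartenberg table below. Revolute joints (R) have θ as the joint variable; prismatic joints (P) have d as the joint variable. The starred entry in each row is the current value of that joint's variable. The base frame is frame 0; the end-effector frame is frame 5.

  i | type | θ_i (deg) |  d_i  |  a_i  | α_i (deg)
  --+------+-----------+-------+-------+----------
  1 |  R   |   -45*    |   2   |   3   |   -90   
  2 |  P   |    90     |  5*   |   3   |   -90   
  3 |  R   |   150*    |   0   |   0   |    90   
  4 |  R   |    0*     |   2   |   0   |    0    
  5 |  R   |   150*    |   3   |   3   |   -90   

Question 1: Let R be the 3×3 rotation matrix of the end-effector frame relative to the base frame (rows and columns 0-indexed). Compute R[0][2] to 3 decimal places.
End-effector z-axis (col 2 of R) = (0.7891,-0.4356,-0.4330)
R[0][2] = 0.7891

0.789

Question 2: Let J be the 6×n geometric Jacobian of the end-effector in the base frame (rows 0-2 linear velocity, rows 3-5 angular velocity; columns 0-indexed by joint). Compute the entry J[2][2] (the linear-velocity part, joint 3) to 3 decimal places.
3.031

axis z_2 = (-0.7071,0.7071,-0.0000); lever o_n−o_2 = (-3.2040,-1.0826,-4.7500)
cross product → J_v[:, 2] = (-3.3588,-3.3588,3.0311)
J_ω[:, 2] = z_2
entry J[2][2] = 3.0311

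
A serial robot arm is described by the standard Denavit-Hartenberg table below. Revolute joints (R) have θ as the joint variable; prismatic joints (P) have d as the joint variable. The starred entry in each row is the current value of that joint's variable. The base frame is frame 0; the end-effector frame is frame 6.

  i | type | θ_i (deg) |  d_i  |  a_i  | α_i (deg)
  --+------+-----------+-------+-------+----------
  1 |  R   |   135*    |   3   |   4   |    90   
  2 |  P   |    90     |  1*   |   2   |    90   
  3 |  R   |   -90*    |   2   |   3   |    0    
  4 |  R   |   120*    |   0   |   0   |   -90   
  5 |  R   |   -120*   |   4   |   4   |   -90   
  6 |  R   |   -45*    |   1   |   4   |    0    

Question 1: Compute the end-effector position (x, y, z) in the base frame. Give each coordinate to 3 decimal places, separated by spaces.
-6.911 10.644 -0.621

after link 1: o_1 = (-2.8284, 2.8284, 3.0000)
after link 2: o_2 = (-2.1213, 3.5355, 5.0000)
after link 3: o_3 = (-5.6569, 2.8284, 5.0000)
after link 4: o_4 = (-5.6569, 2.8284, 5.0000)
after link 5: o_5 = (-6.3640, 7.0203, 1.2679)
after link 6: o_6 = (-6.9113, 10.6441, -0.6210)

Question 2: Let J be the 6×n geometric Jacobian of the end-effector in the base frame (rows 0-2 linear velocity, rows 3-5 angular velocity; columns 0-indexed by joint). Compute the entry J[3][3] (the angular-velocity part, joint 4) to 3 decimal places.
axis z_3 = (-0.7071,0.7071,-0.0000); lever o_n−o_3 = (-1.2545,7.8157,-5.6210)
cross product → J_v[:, 3] = (-3.9747,-3.9747,-4.6395)
J_ω[:, 3] = z_3
entry J[3][3] = -0.7071

-0.707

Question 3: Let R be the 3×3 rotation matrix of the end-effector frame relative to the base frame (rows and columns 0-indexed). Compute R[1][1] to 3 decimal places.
End-effector y-axis (col 1 of R) = (-0.9910,-0.1250,0.0474)
R[1][1] = -0.1250

-0.125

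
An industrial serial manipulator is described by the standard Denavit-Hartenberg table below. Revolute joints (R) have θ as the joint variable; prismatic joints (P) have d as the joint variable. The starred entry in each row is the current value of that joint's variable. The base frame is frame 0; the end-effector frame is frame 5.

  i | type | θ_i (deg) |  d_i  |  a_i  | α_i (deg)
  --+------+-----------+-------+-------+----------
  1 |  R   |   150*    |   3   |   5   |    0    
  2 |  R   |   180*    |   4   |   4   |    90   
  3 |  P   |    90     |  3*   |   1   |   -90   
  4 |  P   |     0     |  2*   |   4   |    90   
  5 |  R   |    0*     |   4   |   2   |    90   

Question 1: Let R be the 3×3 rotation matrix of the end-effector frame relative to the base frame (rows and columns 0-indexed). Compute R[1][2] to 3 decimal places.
-0.500

End-effector z-axis (col 2 of R) = (0.8660,-0.5000,-0.0000)
R[1][2] = -0.5000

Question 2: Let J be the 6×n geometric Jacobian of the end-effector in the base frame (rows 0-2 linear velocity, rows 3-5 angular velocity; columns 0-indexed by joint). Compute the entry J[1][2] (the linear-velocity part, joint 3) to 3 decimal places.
prismatic axis z_2 = (-0.5000,-0.8660,0.0000)
J_v[:, 2] = z_2; J_ω[:, 2] = (0,0,0)
entry J[1][2] = -0.8660

-0.866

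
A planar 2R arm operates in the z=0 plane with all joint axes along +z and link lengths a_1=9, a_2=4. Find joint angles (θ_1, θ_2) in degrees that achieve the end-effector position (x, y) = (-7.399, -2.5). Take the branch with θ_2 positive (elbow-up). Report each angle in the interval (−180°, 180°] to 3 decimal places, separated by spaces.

cos θ_2 = (60.9952−9²−4²)/(2·9·4) = -0.5001; θ_2 = 120.0044° (elbow-up)
β = atan2(-2.5000,-7.3990) = -161.3307°; ψ = atan2(3.4639,6.9997) = 26.3294°
θ_1 = β − ψ = -187.6601°

172.340 120.004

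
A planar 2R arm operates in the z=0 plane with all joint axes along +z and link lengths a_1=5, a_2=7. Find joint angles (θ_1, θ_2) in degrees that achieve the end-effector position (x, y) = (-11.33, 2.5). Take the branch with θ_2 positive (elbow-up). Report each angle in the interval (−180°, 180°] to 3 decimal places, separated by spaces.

cos θ_2 = (134.6189−5²−7²)/(2·5·7) = 0.8660; θ_2 = 30.0047° (elbow-up)
β = atan2(2.5000,-11.3300) = 167.5569°; ψ = atan2(3.5005,11.0619) = 17.5598°
θ_1 = β − ψ = 149.9971°

149.997 30.005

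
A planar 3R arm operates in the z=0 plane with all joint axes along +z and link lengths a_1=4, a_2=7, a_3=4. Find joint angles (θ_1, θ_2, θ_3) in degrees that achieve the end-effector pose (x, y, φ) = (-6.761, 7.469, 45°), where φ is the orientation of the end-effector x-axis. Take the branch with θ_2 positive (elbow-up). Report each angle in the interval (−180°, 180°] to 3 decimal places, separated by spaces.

wrist centre = target − a_3·(cos φ, sin φ) = (-9.5894, 4.6406)
cos θ_2 = (113.4920−4²−7²)/(2·4·7) = 0.8659; θ_2 = 30.0110° (elbow-up)
β = atan2(4.6406,-9.5894) = 154.1765°; ψ = atan2(3.5012,10.0615) = 19.1867°
θ_1 = β − ψ = 134.9898°
θ_3 = φ − θ_1 − θ_2 = -120.0008° (wrapped to (-180°,180°])

134.990 30.011 -120.001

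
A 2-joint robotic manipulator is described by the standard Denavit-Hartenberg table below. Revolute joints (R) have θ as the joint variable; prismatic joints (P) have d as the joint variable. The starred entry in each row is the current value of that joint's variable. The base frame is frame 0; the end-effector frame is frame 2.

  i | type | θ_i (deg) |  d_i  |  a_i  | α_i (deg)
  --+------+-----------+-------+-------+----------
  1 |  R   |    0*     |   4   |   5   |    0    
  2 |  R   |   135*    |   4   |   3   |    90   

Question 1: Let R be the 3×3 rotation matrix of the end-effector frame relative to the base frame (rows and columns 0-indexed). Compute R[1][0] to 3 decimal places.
0.707

End-effector x-axis (col 0 of R) = (-0.7071,0.7071,0.0000)
R[1][0] = 0.7071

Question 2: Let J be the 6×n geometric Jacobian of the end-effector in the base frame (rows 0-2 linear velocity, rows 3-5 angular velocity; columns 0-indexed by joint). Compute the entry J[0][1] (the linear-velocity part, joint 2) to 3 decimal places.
-2.121

axis z_1 = (0.0000,0.0000,1.0000); lever o_n−o_1 = (-2.1213,2.1213,4.0000)
cross product → J_v[:, 1] = (-2.1213,-2.1213,0.0000)
J_ω[:, 1] = z_1
entry J[0][1] = -2.1213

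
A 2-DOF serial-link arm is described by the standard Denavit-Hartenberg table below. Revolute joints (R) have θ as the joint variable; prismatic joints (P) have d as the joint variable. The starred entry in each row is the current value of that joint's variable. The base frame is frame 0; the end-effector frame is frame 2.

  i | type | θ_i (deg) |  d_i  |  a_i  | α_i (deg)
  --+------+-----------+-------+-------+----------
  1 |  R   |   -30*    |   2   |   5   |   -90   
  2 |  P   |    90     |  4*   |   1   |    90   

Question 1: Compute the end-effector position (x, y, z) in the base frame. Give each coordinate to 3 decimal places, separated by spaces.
6.330 0.964 1.000

after link 1: o_1 = (4.3301, -2.5000, 2.0000)
after link 2: o_2 = (6.3301, 0.9641, 1.0000)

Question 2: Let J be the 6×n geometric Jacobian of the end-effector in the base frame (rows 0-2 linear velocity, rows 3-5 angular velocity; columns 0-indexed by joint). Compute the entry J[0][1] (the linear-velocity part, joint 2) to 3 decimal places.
prismatic axis z_1 = (0.5000,0.8660,0.0000)
J_v[:, 1] = z_1; J_ω[:, 1] = (0,0,0)
entry J[0][1] = 0.5000

0.500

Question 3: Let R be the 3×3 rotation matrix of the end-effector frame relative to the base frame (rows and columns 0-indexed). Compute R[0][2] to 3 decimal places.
0.866

End-effector z-axis (col 2 of R) = (0.8660,-0.5000,0.0000)
R[0][2] = 0.8660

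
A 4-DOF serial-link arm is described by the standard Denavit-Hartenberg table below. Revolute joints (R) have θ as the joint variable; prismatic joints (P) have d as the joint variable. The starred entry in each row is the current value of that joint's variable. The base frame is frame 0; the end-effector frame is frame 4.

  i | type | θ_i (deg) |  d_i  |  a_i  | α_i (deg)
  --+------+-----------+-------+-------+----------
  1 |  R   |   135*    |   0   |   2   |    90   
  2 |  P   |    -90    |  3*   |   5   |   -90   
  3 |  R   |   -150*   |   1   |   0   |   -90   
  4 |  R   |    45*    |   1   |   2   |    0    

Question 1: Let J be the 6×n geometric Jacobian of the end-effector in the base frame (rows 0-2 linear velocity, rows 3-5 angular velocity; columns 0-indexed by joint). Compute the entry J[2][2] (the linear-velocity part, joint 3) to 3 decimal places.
axis z_2 = (-0.7071,0.7071,0.0000); lever o_n−o_2 = (1.4053,0.8195,0.7247)
cross product → J_v[:, 2] = (0.5125,0.5125,-1.5731)
J_ω[:, 2] = z_2
entry J[2][2] = -1.5731

-1.573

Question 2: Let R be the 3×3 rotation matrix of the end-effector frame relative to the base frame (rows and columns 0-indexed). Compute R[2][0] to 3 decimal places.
0.612

End-effector x-axis (col 0 of R) = (0.7500,-0.2500,0.6124)
R[2][0] = 0.6124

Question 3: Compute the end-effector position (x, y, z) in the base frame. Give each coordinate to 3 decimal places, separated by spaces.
after link 1: o_1 = (-1.4142, 1.4142, 0.0000)
after link 2: o_2 = (0.7071, 3.5355, -5.0000)
after link 3: o_3 = (0.0000, 4.2426, -5.0000)
after link 4: o_4 = (2.1124, 4.3550, -4.2753)

2.112 4.355 -4.275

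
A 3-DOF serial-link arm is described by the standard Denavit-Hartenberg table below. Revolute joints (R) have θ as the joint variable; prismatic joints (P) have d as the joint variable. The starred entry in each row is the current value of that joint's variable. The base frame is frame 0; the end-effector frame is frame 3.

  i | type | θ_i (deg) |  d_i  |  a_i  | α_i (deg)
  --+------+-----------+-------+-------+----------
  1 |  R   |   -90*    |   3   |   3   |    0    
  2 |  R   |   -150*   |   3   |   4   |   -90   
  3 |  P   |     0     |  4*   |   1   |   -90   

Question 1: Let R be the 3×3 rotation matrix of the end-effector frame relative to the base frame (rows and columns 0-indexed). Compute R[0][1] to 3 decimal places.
End-effector y-axis (col 1 of R) = (0.8660,0.5000,-0.0000)
R[0][1] = 0.8660

0.866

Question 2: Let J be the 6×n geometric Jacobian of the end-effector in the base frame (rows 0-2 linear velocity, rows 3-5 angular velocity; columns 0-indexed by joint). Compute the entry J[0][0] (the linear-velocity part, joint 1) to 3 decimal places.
0.670

axis z_0 = ẑ; lever o_n−o_0 = (-5.9641,-0.6699,6.0000)
cross product → J_v[:, 0] = (0.6699,-5.9641,0.0000)
J_ω[:, 0] = z_0
entry J[0][0] = 0.6699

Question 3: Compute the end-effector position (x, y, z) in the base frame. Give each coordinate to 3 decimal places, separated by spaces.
after link 1: o_1 = (0.0000, -3.0000, 3.0000)
after link 2: o_2 = (-2.0000, 0.4641, 6.0000)
after link 3: o_3 = (-5.9641, -0.6699, 6.0000)

-5.964 -0.670 6.000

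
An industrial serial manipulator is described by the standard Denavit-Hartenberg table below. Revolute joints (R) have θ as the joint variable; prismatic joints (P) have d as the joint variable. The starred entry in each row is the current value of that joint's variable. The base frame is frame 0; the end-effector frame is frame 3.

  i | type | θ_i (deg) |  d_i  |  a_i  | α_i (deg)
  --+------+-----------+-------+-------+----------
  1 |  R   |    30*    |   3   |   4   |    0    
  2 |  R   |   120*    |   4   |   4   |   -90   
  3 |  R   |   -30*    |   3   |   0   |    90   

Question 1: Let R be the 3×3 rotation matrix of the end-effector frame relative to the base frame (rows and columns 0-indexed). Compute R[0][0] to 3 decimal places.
-0.750

End-effector x-axis (col 0 of R) = (-0.7500,0.4330,0.5000)
R[0][0] = -0.7500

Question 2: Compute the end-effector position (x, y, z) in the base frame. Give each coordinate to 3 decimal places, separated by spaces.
after link 1: o_1 = (3.4641, 2.0000, 3.0000)
after link 2: o_2 = (0.0000, 4.0000, 7.0000)
after link 3: o_3 = (-1.5000, 1.4019, 7.0000)

-1.500 1.402 7.000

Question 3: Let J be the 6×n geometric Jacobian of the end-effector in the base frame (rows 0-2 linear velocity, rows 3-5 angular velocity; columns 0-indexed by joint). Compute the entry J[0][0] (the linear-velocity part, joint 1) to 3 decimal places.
-1.402

axis z_0 = ẑ; lever o_n−o_0 = (-1.5000,1.4019,7.0000)
cross product → J_v[:, 0] = (-1.4019,-1.5000,0.0000)
J_ω[:, 0] = z_0
entry J[0][0] = -1.4019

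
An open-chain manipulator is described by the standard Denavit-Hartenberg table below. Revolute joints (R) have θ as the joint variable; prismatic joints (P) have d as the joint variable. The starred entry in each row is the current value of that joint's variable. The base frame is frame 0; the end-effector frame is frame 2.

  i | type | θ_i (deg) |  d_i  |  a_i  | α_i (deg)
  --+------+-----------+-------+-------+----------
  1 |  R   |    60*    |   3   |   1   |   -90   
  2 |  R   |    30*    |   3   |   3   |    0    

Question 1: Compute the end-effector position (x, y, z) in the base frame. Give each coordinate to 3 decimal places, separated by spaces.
after link 1: o_1 = (0.5000, 0.8660, 3.0000)
after link 2: o_2 = (-0.7990, 4.6160, 1.5000)

-0.799 4.616 1.500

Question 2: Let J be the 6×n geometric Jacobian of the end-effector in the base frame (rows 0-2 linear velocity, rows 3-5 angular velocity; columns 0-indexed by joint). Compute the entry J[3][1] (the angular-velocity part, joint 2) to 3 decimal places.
axis z_1 = (-0.8660,0.5000,0.0000); lever o_n−o_1 = (-1.2990,3.7500,-1.5000)
cross product → J_v[:, 1] = (-0.7500,-1.2990,-2.5981)
J_ω[:, 1] = z_1
entry J[3][1] = -0.8660

-0.866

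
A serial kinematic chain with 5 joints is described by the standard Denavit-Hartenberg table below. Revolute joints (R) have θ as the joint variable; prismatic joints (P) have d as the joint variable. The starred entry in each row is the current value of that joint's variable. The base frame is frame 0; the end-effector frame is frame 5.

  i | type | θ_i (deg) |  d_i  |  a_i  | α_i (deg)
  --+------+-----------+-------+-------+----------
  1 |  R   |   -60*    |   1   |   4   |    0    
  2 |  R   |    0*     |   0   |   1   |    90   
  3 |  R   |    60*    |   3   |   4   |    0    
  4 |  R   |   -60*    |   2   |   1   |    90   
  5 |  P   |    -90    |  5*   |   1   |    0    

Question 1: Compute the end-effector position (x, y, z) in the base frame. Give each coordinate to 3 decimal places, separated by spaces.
0.536 -8.928 -0.536

after link 1: o_1 = (2.0000, -3.4641, 1.0000)
after link 2: o_2 = (2.5000, -4.3301, 1.0000)
after link 3: o_3 = (0.9019, -7.5622, 4.4641)
after link 4: o_4 = (-0.3301, -9.4282, 4.4641)
after link 5: o_5 = (0.5359, -8.9282, -0.5359)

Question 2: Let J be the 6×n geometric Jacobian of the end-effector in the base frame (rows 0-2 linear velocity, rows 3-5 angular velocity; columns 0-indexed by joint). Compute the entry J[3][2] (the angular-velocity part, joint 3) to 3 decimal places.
axis z_2 = (-0.8660,-0.5000,0.0000); lever o_n−o_2 = (-1.9641,-4.5981,-1.5359)
cross product → J_v[:, 2] = (0.7679,-1.3301,3.0000)
J_ω[:, 2] = z_2
entry J[3][2] = -0.8660

-0.866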